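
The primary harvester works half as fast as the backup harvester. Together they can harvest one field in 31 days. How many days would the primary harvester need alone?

Let the backup harvester's rate be r; then the primary harvester's rate is (1/2)r, so together (1/2 + 1)r = (3/2)r = 1/31.
Thus r = 2/93 per day.
The backup harvester alone: 93/2 days; the primary harvester alone: 93 days.

93 days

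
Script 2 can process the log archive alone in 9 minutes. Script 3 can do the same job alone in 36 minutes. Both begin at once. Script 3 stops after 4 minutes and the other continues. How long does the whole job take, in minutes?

8 minutes

In the first 4 minutes the combined rate is 5/36, so 5/9 of the job is done, leaving 4/9.
After Script 3 leaves the rate is 1/9 per minute; the remaining 4/9 takes 4 minutes.
Total = 4 + 4 = 8 minutes.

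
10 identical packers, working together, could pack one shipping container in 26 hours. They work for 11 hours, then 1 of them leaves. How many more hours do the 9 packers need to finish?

50/3 hours

One packer does 1/260 of the job per hour.
After 11 hours with 10 packers, 11/26 is done (15/26 left).
With 9 packers the rate is 9/260, so the rest takes 15/26 ÷ 9/260 = 50/3 hours.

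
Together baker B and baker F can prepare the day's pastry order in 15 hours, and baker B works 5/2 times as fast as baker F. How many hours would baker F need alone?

Let baker F's rate be r; then baker B's rate is (5/2)r, so together (5/2 + 1)r = (7/2)r = 1/15.
Thus r = 2/105 per hour.
Baker F alone: 105/2 hours; baker B alone: 21 hours.

105/2 hours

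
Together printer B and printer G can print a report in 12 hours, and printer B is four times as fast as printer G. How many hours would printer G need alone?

Let printer G's rate be r; then printer B's rate is 4r, so together (4 + 1)r = 5r = 1/12.
Thus r = 1/60 per hour.
Printer G alone: 60 hours; printer B alone: 15 hours.

60 hours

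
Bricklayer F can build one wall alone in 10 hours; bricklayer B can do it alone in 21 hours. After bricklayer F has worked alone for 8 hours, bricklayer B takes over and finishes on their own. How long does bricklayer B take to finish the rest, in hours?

21/5 hours

In 8 hours bricklayer F does 8/10 = 4/5 of the job, leaving 1/5.
Bricklayer B works at 1/21 per hour, so finishing takes 1/5 ÷ 1/21 = 21/5 hours.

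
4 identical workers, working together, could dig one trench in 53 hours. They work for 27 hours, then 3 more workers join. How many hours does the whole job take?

293/7 hours

One worker does 1/212 of the job per hour.
After 27 hours with 4 workers, 27/53 is done (26/53 left).
With 7 workers the rate is 7/212, so the rest takes 26/53 ÷ 7/212 = 104/7 hours.
Total = 27 + 104/7 = 293/7 hours.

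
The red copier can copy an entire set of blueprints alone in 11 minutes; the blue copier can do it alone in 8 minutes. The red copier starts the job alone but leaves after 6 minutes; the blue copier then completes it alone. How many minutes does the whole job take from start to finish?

In 6 minutes the red copier does 6/11 of the job, leaving 5/11.
The blue copier works at 1/8 per minute, so finishing takes 5/11 ÷ 1/8 = 40/11 minutes.
Total time = 6 + 40/11 = 106/11 minutes.

106/11 minutes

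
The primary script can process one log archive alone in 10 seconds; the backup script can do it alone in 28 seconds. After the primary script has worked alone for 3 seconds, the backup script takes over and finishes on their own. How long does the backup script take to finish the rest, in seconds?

98/5 seconds

In 3 seconds the primary script does 3/10 of the job, leaving 7/10.
The backup script works at 1/28 per second, so finishing takes 7/10 ÷ 1/28 = 98/5 seconds.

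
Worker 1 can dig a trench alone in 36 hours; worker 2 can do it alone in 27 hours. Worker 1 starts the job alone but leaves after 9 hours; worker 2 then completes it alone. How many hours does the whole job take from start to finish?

117/4 hours

In 9 hours worker 1 does 9/36 = 1/4 of the job, leaving 3/4.
Worker 2 works at 1/27 per hour, so finishing takes 3/4 ÷ 1/27 = 81/4 hours.
Total time = 9 + 81/4 = 117/4 hours.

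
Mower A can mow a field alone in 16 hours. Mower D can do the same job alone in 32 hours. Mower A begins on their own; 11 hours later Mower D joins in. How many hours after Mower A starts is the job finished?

43/3 hours

In the first 11 hours Mower A alone does 11/16 of the job, leaving 5/16.
Once everyone is working, combined rate: 1/16 + 1/32 = (2 + 1)/32 = 3/32 per hour.
Remaining 5/16 at 3/32 per hour takes 10/3 hours.
Total from the start = 11 + 10/3 = 43/3 hours.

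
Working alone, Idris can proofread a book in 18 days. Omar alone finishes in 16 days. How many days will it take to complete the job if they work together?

144/17 days

With two workers the combined time is the product over the sum: 18·16/(18+16) = 288/34 = 144/17 days.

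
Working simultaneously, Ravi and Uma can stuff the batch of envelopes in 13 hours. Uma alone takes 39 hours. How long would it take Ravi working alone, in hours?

Combined rate is 1/13 per hour.
Known contribution: 1/39 per hour.
So Ravi's rate is 1/13 − 1/39 = 2/39, meaning 39/2 hours alone.

39/2 hours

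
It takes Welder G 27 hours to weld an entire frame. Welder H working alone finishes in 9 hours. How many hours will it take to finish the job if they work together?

Combined rate: 1/27 + 1/9 = (1 + 3)/27 = 4/27 per hour.
Time = 1 ÷ (4/27) = 27/4 hours.

27/4 hours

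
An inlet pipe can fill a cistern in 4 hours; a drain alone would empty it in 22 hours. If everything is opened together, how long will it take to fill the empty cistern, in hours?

Net rate = 1/4 − 1/22 = (11 − 2)/44 = 9/44 per hour.
Filling time = 1 ÷ (9/44) = 44/9 hours.

44/9 hours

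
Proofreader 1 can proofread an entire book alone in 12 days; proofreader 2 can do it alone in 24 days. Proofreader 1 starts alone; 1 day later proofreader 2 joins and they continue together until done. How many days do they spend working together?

In 1 day proofreader 1 does 1/12 of the job, leaving 11/12.
Proofreader 1 and proofreader 2 together work at 1/8 per day, so finishing takes 11/12 ÷ 1/8 = 22/3 days.

22/3 days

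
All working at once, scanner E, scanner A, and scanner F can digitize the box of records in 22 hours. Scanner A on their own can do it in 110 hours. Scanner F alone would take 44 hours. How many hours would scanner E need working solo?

Combined rate is 1/22 per hour.
Known contribution: 1/110 + 1/44 = (2 + 5)/220 = 7/220 per hour.
So scanner E's rate is 1/22 − 7/220 = 3/220, meaning 220/3 hours alone.

220/3 hours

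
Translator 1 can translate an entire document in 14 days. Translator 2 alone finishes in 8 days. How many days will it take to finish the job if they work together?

56/11 days

Combined rate: 1/14 + 1/8 = (4 + 7)/56 = 11/56 per day.
Time = 1 ÷ (11/56) = 56/11 days.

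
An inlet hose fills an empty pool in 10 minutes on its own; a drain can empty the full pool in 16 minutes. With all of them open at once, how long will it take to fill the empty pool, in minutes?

Net rate = 1/10 − 1/16 = (8 − 5)/80 = 3/80 per minute.
Filling time = 1 ÷ (3/80) = 80/3 minutes.

80/3 minutes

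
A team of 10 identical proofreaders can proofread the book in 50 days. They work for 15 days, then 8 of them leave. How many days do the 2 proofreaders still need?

175 days

One proofreader does 1/500 of the job per day.
After 15 days with 10 proofreaders, 3/10 is done (7/10 left).
With 2 proofreaders the rate is 2/500 = 1/250, so the rest takes 7/10 ÷ 1/250 = 175 days.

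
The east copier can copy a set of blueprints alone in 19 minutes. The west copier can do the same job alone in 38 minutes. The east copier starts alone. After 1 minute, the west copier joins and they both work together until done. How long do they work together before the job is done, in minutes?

12 minutes

In the first 1 minute the east copier alone does 1/19 of the job, leaving 18/19.
Once everyone is working, combined rate: 1/19 + 1/38 = (2 + 1)/38 = 3/38 per minute.
Remaining 18/19 at 3/38 per minute takes 12 minutes.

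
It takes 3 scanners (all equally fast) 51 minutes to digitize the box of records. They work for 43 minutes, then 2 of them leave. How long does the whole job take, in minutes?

One scanner does 1/153 of the job per minute.
After 43 minutes with 3 scanners, 43/51 is done (8/51 left).
With 1 scanner the rate is 1/153, so the rest takes 8/51 ÷ 1/153 = 24 minutes.
Total = 43 + 24 = 67 minutes.

67 minutes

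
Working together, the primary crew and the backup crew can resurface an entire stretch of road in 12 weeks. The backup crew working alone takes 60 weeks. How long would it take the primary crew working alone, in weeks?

Combined rate is 1/12 per week.
Known contribution: 1/60 per week.
So the primary crew's rate is 1/12 − 1/60 = 1/15, meaning 15 weeks alone.

15 weeks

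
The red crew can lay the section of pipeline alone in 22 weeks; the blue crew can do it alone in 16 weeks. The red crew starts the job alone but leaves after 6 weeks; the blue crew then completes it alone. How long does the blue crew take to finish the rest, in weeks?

128/11 weeks

In 6 weeks the red crew does 6/22 = 3/11 of the job, leaving 8/11.
The blue crew works at 1/16 per week, so finishing takes 8/11 ÷ 1/16 = 128/11 weeks.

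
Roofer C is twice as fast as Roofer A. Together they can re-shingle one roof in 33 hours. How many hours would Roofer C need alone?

Let Roofer A's rate be r; then Roofer C's rate is 2r, so together (2 + 1)r = 3r = 1/33.
Thus r = 1/99 per hour.
Roofer A alone: 99 hours; Roofer C alone: 99/2 hours.

99/2 hours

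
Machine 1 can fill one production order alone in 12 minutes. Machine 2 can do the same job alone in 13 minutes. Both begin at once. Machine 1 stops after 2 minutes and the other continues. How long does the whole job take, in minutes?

65/6 minutes

In the first 2 minutes the combined rate is 25/156, so 25/78 of the job is done, leaving 53/78.
After machine 1 leaves the rate is 1/13 per minute; the remaining 53/78 takes 53/6 minutes.
Total = 2 + 53/6 = 65/6 minutes.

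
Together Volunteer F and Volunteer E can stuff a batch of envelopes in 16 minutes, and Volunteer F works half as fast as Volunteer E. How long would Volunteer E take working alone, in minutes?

Let Volunteer E's rate be r; then Volunteer F's rate is (1/2)r, so together (1/2 + 1)r = (3/2)r = 1/16.
Thus r = 1/24 per minute.
Volunteer E alone: 24 minutes; Volunteer F alone: 48 minutes.

24 minutes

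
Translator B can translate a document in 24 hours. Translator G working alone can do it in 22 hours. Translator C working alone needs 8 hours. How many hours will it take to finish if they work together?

33/7 hours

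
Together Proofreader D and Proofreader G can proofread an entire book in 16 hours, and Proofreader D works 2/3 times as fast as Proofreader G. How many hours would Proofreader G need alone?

80/3 hours

Let Proofreader G's rate be r; then Proofreader D's rate is (2/3)r, so together (2/3 + 1)r = (5/3)r = 1/16.
Thus r = 3/80 per hour.
Proofreader G alone: 80/3 hours; Proofreader D alone: 40 hours.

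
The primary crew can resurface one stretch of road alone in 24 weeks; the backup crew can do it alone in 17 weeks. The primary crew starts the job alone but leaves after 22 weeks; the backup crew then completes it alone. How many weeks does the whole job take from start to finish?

281/12 weeks

In 22 weeks the primary crew does 22/24 = 11/12 of the job, leaving 1/12.
The backup crew works at 1/17 per week, so finishing takes 1/12 ÷ 1/17 = 17/12 weeks.
Total time = 22 + 17/12 = 281/12 weeks.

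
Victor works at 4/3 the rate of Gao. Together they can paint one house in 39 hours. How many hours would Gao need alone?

91 hours

Let Gao's rate be r; then Victor's rate is (4/3)r, so together (4/3 + 1)r = (7/3)r = 1/39.
Thus r = 1/91 per hour.
Gao alone: 91 hours; Victor alone: 273/4 hours.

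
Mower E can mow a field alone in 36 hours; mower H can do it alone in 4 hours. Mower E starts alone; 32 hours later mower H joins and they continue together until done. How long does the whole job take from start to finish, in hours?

In 32 hours mower E does 32/36 = 8/9 of the job, leaving 1/9.
Mower E and mower H together work at 5/18 per hour, so finishing takes 1/9 ÷ 5/18 = 2/5 hours.
Total time = 32 + 2/5 = 162/5 hours.

162/5 hours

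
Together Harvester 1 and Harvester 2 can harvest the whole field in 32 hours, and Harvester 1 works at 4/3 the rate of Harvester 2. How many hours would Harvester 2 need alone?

Let Harvester 2's rate be r; then Harvester 1's rate is (4/3)r, so together (4/3 + 1)r = (7/3)r = 1/32.
Thus r = 3/224 per hour.
Harvester 2 alone: 224/3 hours; Harvester 1 alone: 56 hours.

224/3 hours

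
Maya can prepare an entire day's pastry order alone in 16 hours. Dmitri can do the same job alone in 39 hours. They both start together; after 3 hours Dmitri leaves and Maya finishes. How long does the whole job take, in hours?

In the first 3 hours the combined rate is 55/624, so 55/208 of the job is done, leaving 153/208.
After Dmitri leaves the rate is 1/16 per hour; the remaining 153/208 takes 153/13 hours.
Total = 3 + 153/13 = 192/13 hours.

192/13 hours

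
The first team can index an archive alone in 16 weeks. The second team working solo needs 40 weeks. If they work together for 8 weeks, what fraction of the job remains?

3/10

Combined rate: 1/16 + 1/40 = (5 + 2)/80 = 7/80 per week.
In 8 weeks they complete 8·7/80 = 7/10 of the job.
So 3/10 remains.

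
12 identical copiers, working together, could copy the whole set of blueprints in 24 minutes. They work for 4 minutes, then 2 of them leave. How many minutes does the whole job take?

One copier does 1/288 of the job per minute.
After 4 minutes with 12 copiers, 1/6 is done (5/6 left).
With 10 copiers the rate is 10/288 = 5/144, so the rest takes 5/6 ÷ 5/144 = 24 minutes.
Total = 4 + 24 = 28 minutes.

28 minutes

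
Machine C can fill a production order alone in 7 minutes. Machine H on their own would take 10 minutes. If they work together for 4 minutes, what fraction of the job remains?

1/35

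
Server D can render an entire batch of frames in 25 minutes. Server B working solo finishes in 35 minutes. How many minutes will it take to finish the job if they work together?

With two workers the combined time is the product over the sum: 25·35/(25+35) = 875/60 = 175/12 minutes.

175/12 minutes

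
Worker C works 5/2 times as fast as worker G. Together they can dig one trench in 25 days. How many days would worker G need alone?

Let worker G's rate be r; then worker C's rate is (5/2)r, so together (5/2 + 1)r = (7/2)r = 1/25.
Thus r = 2/175 per day.
Worker G alone: 175/2 days; worker C alone: 35 days.

175/2 days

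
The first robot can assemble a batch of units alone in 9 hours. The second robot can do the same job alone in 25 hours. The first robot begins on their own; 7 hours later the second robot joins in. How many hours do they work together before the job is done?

25/17 hours

In the first 7 hours the first robot alone does 7/9 of the job, leaving 2/9.
Once everyone is working, combined rate: 1/9 + 1/25 = (25 + 9)/225 = 34/225 per hour.
Remaining 2/9 at 34/225 per hour takes 25/17 hours.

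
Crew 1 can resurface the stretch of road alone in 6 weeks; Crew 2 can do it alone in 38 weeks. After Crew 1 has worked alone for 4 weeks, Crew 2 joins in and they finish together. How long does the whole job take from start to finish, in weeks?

63/11 weeks

In 4 weeks Crew 1 does 4/6 = 2/3 of the job, leaving 1/3.
Crew 1 and Crew 2 together work at 11/57 per week, so finishing takes 1/3 ÷ 11/57 = 19/11 weeks.
Total time = 4 + 19/11 = 63/11 weeks.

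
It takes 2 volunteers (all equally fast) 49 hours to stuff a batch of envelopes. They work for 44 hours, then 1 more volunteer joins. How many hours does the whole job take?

One volunteer does 1/98 of the job per hour.
After 44 hours with 2 volunteers, 44/49 is done (5/49 left).
With 3 volunteers the rate is 3/98, so the rest takes 5/49 ÷ 3/98 = 10/3 hours.
Total = 44 + 10/3 = 142/3 hours.

142/3 hours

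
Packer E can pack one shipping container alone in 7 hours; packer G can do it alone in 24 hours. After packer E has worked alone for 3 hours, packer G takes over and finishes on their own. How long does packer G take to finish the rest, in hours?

In 3 hours packer E does 3/7 of the job, leaving 4/7.
Packer G works at 1/24 per hour, so finishing takes 4/7 ÷ 1/24 = 96/7 hours.

96/7 hours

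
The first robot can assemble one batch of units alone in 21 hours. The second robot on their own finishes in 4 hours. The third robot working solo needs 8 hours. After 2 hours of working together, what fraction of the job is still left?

Combined rate: 1/21 + 1/4 + 1/8 = (8 + 42 + 21)/168 = 71/168 per hour.
In 2 hours they complete 2·71/168 = 71/84 of the job.
So 13/84 remains.

13/84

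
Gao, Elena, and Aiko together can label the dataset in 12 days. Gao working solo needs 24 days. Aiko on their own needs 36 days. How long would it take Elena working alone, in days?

72 days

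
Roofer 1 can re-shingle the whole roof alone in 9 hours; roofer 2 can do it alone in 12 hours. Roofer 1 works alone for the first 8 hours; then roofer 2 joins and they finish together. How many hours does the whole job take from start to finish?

60/7 hours

In 8 hours roofer 1 does 8/9 of the job, leaving 1/9.
Roofer 1 and roofer 2 together work at 7/36 per hour, so finishing takes 1/9 ÷ 7/36 = 4/7 hours.
Total time = 8 + 4/7 = 60/7 hours.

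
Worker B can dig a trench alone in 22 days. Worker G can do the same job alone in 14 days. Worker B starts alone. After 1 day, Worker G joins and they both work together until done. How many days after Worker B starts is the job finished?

In the first 1 day Worker B alone does 1/22 of the job, leaving 21/22.
Once everyone is working, combined rate: 1/22 + 1/14 = (7 + 11)/154 = 18/154 = 9/77 per day.
Remaining 21/22 at 9/77 per day takes 49/6 days.
Total from the start = 1 + 49/6 = 55/6 days.

55/6 days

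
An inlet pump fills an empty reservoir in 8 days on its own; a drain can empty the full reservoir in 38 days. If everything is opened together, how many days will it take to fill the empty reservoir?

Net rate = 1/8 − 1/38 = (19 − 4)/152 = 15/152 per day.
Filling time = 1 ÷ (15/152) = 152/15 days.

152/15 days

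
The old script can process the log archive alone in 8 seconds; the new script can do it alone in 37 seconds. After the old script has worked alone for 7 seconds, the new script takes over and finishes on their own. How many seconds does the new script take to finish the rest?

In 7 seconds the old script does 7/8 of the job, leaving 1/8.
The new script works at 1/37 per second, so finishing takes 1/8 ÷ 1/37 = 37/8 seconds.

37/8 seconds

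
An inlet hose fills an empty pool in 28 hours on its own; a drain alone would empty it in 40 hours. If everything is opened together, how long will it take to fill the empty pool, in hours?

Net rate = 1/28 − 1/40 = (10 − 7)/280 = 3/280 per hour.
Filling time = 1 ÷ (3/280) = 280/3 hours.

280/3 hours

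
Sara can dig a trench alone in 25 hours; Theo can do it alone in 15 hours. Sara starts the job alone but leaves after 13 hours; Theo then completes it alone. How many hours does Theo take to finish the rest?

In 13 hours Sara does 13/25 of the job, leaving 12/25.
Theo works at 1/15 per hour, so finishing takes 12/25 ÷ 1/15 = 36/5 hours.

36/5 hours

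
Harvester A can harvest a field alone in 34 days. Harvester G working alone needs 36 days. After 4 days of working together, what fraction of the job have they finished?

Combined rate: 1/34 + 1/36 = (18 + 17)/612 = 35/612 per day.
In 4 days they complete 4·35/612 = 35/153 of the job.

35/153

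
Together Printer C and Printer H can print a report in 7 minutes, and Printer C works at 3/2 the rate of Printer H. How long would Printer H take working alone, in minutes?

35/2 minutes

Let Printer H's rate be r; then Printer C's rate is (3/2)r, so together (3/2 + 1)r = (5/2)r = 1/7.
Thus r = 2/35 per minute.
Printer H alone: 35/2 minutes; Printer C alone: 35/3 minutes.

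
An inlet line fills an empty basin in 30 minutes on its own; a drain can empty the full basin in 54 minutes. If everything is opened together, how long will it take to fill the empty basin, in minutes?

135/2 minutes

Net rate = 1/30 − 1/54 = (9 − 5)/270 = 4/270 = 2/135 per minute.
Filling time = 1 ÷ (2/135) = 135/2 minutes.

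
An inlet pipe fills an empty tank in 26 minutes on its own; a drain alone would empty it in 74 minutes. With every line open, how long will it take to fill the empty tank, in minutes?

481/12 minutes

Net rate = 1/26 − 1/74 = (37 − 13)/962 = 24/962 = 12/481 per minute.
Filling time = 1 ÷ (12/481) = 481/12 minutes.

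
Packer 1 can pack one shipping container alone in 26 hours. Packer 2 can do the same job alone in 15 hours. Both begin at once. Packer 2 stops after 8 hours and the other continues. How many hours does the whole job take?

182/15 hours

In the first 8 hours the combined rate is 41/390, so 164/195 of the job is done, leaving 31/195.
After packer 2 leaves the rate is 1/26 per hour; the remaining 31/195 takes 62/15 hours.
Total = 8 + 62/15 = 182/15 hours.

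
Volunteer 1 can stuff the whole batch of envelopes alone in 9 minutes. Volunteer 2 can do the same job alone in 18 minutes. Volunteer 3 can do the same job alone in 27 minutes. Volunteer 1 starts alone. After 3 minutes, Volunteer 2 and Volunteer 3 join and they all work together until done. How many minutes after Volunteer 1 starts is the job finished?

In the first 3 minutes Volunteer 1 alone does 3/9 = 1/3 of the job, leaving 2/3.
Once everyone is working, combined rate: 1/9 + 1/18 + 1/27 = (6 + 3 + 2)/54 = 11/54 per minute.
Remaining 2/3 at 11/54 per minute takes 36/11 minutes.
Total from the start = 3 + 36/11 = 69/11 minutes.

69/11 minutes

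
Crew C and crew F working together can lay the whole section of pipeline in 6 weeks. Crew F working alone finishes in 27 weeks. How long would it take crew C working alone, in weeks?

54/7 weeks

Combined rate is 1/6 per week.
Known contribution: 1/27 per week.
So crew C's rate is 1/6 − 1/27 = 7/54, meaning 54/7 weeks alone.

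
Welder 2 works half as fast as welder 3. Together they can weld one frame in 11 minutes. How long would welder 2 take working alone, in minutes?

33 minutes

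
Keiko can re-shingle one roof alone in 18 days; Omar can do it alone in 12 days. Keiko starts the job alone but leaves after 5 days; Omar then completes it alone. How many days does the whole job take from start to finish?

41/3 days

In 5 days Keiko does 5/18 of the job, leaving 13/18.
Omar works at 1/12 per day, so finishing takes 13/18 ÷ 1/12 = 26/3 days.
Total time = 5 + 26/3 = 41/3 days.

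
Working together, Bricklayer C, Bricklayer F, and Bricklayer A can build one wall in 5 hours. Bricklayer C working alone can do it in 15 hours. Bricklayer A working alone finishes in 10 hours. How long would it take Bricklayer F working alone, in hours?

30 hours

Combined rate is 1/5 per hour.
Known contribution: 1/15 + 1/10 = (2 + 3)/30 = 5/30 = 1/6 per hour.
So Bricklayer F's rate is 1/5 − 1/6 = 1/30, meaning 30 hours alone.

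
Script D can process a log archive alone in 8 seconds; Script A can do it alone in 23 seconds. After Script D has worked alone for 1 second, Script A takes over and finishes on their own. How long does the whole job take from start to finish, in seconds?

169/8 seconds

In 1 second Script D does 1/8 of the job, leaving 7/8.
Script A works at 1/23 per second, so finishing takes 7/8 ÷ 1/23 = 161/8 seconds.
Total time = 1 + 161/8 = 169/8 seconds.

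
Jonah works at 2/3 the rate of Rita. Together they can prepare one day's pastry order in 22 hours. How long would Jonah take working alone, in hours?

55 hours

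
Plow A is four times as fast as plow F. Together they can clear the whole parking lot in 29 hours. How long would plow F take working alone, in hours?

Let plow F's rate be r; then plow A's rate is 4r, so together (4 + 1)r = 5r = 1/29.
Thus r = 1/145 per hour.
Plow F alone: 145 hours; plow A alone: 145/4 hours.

145 hours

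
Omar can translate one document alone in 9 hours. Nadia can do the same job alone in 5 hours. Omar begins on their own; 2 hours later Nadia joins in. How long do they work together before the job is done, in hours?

In the first 2 hours Omar alone does 2/9 of the job, leaving 7/9.
Once everyone is working, combined rate: 1/9 + 1/5 = (5 + 9)/45 = 14/45 per hour.
Remaining 7/9 at 14/45 per hour takes 5/2 hours.

5/2 hours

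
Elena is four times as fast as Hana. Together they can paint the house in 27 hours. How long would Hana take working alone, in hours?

135 hours

Let Hana's rate be r; then Elena's rate is 4r, so together (4 + 1)r = 5r = 1/27.
Thus r = 1/135 per hour.
Hana alone: 135 hours; Elena alone: 135/4 hours.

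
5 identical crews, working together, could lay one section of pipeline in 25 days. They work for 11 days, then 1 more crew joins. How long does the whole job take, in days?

One crew does 1/125 of the job per day.
After 11 days with 5 crews, 11/25 is done (14/25 left).
With 6 crews the rate is 6/125, so the rest takes 14/25 ÷ 6/125 = 35/3 days.
Total = 11 + 35/3 = 68/3 days.

68/3 days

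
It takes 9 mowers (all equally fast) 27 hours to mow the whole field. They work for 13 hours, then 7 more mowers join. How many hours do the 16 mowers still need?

63/8 hours

One mower does 1/243 of the job per hour.
After 13 hours with 9 mowers, 13/27 is done (14/27 left).
With 16 mowers the rate is 16/243, so the rest takes 14/27 ÷ 16/243 = 63/8 hours.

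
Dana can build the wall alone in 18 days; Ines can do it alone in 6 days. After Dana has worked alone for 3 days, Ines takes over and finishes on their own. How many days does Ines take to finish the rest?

5 days

In 3 days Dana does 3/18 = 1/6 of the job, leaving 5/6.
Ines works at 1/6 per day, so finishing takes 5/6 ÷ 1/6 = 5 days.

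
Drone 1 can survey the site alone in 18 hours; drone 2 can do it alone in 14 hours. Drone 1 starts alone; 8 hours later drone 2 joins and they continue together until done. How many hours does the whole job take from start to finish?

99/8 hours

In 8 hours drone 1 does 8/18 = 4/9 of the job, leaving 5/9.
Drone 1 and drone 2 together work at 8/63 per hour, so finishing takes 5/9 ÷ 8/63 = 35/8 hours.
Total time = 8 + 35/8 = 99/8 hours.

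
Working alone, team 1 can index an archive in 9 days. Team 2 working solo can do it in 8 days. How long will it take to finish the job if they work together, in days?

72/17 days

Combined rate: 1/9 + 1/8 = (8 + 9)/72 = 17/72 per day.
Time = 1 ÷ (17/72) = 72/17 days.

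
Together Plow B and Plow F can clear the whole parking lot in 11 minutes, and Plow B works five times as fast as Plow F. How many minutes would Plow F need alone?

Let Plow F's rate be r; then Plow B's rate is 5r, so together (5 + 1)r = 6r = 1/11.
Thus r = 1/66 per minute.
Plow F alone: 66 minutes; Plow B alone: 66/5 minutes.

66 minutes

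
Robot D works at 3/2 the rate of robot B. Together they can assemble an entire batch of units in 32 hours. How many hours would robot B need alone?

Let robot B's rate be r; then robot D's rate is (3/2)r, so together (3/2 + 1)r = (5/2)r = 1/32.
Thus r = 1/80 per hour.
Robot B alone: 80 hours; robot D alone: 160/3 hours.

80 hours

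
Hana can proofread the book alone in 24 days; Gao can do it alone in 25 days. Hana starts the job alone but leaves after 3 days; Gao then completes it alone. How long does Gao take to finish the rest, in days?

In 3 days Hana does 3/24 = 1/8 of the job, leaving 7/8.
Gao works at 1/25 per day, so finishing takes 7/8 ÷ 1/25 = 175/8 days.

175/8 days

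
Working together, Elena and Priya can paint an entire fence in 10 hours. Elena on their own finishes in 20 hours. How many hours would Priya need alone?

20 hours

Combined rate is 1/10 per hour.
Known contribution: 1/20 per hour.
So Priya's rate is 1/10 − 1/20 = 1/20, meaning 20 hours alone.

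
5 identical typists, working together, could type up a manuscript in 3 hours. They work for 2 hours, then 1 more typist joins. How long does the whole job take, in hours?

17/6 hours

One typist does 1/15 of the job per hour.
After 2 hours with 5 typists, 2/3 is done (1/3 left).
With 6 typists the rate is 6/15 = 2/5, so the rest takes 1/3 ÷ 2/5 = 5/6 hours.
Total = 2 + 5/6 = 17/6 hours.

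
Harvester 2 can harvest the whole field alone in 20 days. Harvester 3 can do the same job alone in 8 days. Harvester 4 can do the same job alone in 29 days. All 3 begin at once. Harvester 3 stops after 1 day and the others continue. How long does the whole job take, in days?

145/14 days

In the first 1 day the combined rate is 243/1160, so 243/1160 of the job is done, leaving 917/1160.
After harvester 3 leaves the rate is 49/580 per day; the remaining 917/1160 takes 131/14 days.
Total = 1 + 131/14 = 145/14 days.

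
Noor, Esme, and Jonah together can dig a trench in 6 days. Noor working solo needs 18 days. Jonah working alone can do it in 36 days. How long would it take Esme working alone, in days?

12 days

Combined rate is 1/6 per day.
Known contribution: 1/18 + 1/36 = (2 + 1)/36 = 3/36 = 1/12 per day.
So Esme's rate is 1/6 − 1/12 = 1/12, meaning 12 days alone.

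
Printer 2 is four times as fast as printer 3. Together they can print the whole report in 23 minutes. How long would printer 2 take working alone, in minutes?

Let printer 3's rate be r; then printer 2's rate is 4r, so together (4 + 1)r = 5r = 1/23.
Thus r = 1/115 per minute.
Printer 3 alone: 115 minutes; printer 2 alone: 115/4 minutes.

115/4 minutes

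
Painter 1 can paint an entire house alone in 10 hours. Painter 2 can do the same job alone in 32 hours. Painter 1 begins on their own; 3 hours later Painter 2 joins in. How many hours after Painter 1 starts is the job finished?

25/3 hours

In the first 3 hours Painter 1 alone does 3/10 of the job, leaving 7/10.
Once everyone is working, combined rate: 1/10 + 1/32 = (16 + 5)/160 = 21/160 per hour.
Remaining 7/10 at 21/160 per hour takes 16/3 hours.
Total from the start = 3 + 16/3 = 25/3 hours.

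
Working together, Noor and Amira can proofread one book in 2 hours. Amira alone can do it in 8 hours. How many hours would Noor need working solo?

8/3 hours

Combined rate is 1/2 per hour.
Known contribution: 1/8 per hour.
So Noor's rate is 1/2 − 1/8 = 3/8, meaning 8/3 hours alone.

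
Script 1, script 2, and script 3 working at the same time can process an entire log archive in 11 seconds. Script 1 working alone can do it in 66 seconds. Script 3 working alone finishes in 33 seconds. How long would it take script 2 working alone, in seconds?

22 seconds

Combined rate is 1/11 per second.
Known contribution: 1/66 + 1/33 = (1 + 2)/66 = 3/66 = 1/22 per second.
So script 2's rate is 1/11 − 1/22 = 1/22, meaning 22 seconds alone.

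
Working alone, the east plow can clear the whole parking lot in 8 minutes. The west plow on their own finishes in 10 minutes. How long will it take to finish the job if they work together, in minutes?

40/9 minutes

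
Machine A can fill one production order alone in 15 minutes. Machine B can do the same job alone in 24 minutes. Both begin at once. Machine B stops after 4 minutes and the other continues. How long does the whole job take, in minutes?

25/2 minutes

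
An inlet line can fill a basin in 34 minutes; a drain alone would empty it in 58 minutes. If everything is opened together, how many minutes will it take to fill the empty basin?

Net rate = 1/34 − 1/58 = (29 − 17)/986 = 12/986 = 6/493 per minute.
Filling time = 1 ÷ (6/493) = 493/6 minutes.

493/6 minutes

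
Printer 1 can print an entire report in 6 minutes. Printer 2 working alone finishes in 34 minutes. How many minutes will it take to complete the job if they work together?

51/10 minutes

With two workers the combined time is the product over the sum: 6·34/(6+34) = 204/40 = 51/10 minutes.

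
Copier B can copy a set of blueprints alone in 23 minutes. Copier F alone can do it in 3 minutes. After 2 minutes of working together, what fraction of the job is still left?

Combined rate: 1/23 + 1/3 = (3 + 23)/69 = 26/69 per minute.
In 2 minutes they complete 2·26/69 = 52/69 of the job.
So 17/69 remains.

17/69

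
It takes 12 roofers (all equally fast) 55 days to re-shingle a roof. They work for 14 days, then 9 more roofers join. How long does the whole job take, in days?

One roofer does 1/660 of the job per day.
After 14 days with 12 roofers, 14/55 is done (41/55 left).
With 21 roofers the rate is 21/660 = 7/220, so the rest takes 41/55 ÷ 7/220 = 164/7 days.
Total = 14 + 164/7 = 262/7 days.

262/7 days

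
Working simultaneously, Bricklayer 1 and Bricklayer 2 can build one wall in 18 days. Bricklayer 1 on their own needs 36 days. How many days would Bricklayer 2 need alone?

36 days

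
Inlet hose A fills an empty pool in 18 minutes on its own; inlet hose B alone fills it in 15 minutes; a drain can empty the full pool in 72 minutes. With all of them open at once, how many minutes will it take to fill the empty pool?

120/13 minutes

Net rate = 1/18 + 1/15 − 1/72 = (20 + 24 − 5)/360 = 39/360 = 13/120 per minute.
Filling time = 1 ÷ (13/120) = 120/13 minutes.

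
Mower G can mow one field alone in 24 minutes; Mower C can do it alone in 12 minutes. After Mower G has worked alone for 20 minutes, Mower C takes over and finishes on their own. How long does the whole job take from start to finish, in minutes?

22 minutes

In 20 minutes Mower G does 20/24 = 5/6 of the job, leaving 1/6.
Mower C works at 1/12 per minute, so finishing takes 1/6 ÷ 1/12 = 2 minutes.
Total time = 20 + 2 = 22 minutes.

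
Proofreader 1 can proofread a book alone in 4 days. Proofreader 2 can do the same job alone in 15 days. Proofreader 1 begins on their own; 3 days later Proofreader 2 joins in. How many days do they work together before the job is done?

In the first 3 days Proofreader 1 alone does 3/4 of the job, leaving 1/4.
Once everyone is working, combined rate: 1/4 + 1/15 = (15 + 4)/60 = 19/60 per day.
Remaining 1/4 at 19/60 per day takes 15/19 days.

15/19 days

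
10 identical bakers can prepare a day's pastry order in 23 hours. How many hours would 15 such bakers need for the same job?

46/3 hours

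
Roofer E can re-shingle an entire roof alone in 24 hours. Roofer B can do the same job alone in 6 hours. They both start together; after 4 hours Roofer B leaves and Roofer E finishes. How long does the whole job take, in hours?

8 hours

In the first 4 hours the combined rate is 5/24, so 5/6 of the job is done, leaving 1/6.
After Roofer B leaves the rate is 1/24 per hour; the remaining 1/6 takes 4 hours.
Total = 4 + 4 = 8 hours.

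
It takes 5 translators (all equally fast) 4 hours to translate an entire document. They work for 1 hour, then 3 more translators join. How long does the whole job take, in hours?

23/8 hours

One translator does 1/20 of the job per hour.
After 1 hour with 5 translators, 1/4 is done (3/4 left).
With 8 translators the rate is 8/20 = 2/5, so the rest takes 3/4 ÷ 2/5 = 15/8 hours.
Total = 1 + 15/8 = 23/8 hours.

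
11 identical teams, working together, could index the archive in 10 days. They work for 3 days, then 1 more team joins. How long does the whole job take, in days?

One team does 1/110 of the job per day.
After 3 days with 11 teams, 3/10 is done (7/10 left).
With 12 teams the rate is 12/110 = 6/55, so the rest takes 7/10 ÷ 6/55 = 77/12 days.
Total = 3 + 77/12 = 113/12 days.

113/12 days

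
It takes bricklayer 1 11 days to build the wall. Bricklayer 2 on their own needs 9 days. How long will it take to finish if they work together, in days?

99/20 days

Combined rate: 1/11 + 1/9 = (9 + 11)/99 = 20/99 per day.
Time = 1 ÷ (20/99) = 99/20 days.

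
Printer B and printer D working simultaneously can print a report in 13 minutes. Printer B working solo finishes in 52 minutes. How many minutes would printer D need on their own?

Combined rate is 1/13 per minute.
Known contribution: 1/52 per minute.
So printer D's rate is 1/13 − 1/52 = 3/52, meaning 52/3 minutes alone.

52/3 minutes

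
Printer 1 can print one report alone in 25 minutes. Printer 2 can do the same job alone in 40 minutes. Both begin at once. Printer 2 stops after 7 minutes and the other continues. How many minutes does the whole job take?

In the first 7 minutes the combined rate is 13/200, so 91/200 of the job is done, leaving 109/200.
After Printer 2 leaves the rate is 1/25 per minute; the remaining 109/200 takes 109/8 minutes.
Total = 7 + 109/8 = 165/8 minutes.

165/8 minutes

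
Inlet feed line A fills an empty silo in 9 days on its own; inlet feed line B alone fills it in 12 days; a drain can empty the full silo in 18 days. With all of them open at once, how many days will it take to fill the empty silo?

36/5 days

Net rate = 1/9 + 1/12 − 1/18 = (4 + 3 − 2)/36 = 5/36 per day.
Filling time = 1 ÷ (5/36) = 36/5 days.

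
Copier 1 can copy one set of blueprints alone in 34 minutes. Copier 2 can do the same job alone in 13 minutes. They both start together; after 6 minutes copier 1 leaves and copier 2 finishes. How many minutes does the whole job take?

182/17 minutes

In the first 6 minutes the combined rate is 47/442, so 141/221 of the job is done, leaving 80/221.
After copier 1 leaves the rate is 1/13 per minute; the remaining 80/221 takes 80/17 minutes.
Total = 6 + 80/17 = 182/17 minutes.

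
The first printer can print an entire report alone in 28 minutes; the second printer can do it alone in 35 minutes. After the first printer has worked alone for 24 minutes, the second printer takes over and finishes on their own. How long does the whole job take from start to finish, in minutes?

29 minutes

In 24 minutes the first printer does 24/28 = 6/7 of the job, leaving 1/7.
The second printer works at 1/35 per minute, so finishing takes 1/7 ÷ 1/35 = 5 minutes.
Total time = 24 + 5 = 29 minutes.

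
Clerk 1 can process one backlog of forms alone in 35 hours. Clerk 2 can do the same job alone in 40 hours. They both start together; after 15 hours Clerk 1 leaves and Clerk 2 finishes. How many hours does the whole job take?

160/7 hours

In the first 15 hours the combined rate is 3/56, so 45/56 of the job is done, leaving 11/56.
After Clerk 1 leaves the rate is 1/40 per hour; the remaining 11/56 takes 55/7 hours.
Total = 15 + 55/7 = 160/7 hours.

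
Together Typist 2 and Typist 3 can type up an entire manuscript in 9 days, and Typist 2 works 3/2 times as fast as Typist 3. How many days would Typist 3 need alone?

Let Typist 3's rate be r; then Typist 2's rate is (3/2)r, so together (3/2 + 1)r = (5/2)r = 1/9.
Thus r = 2/45 per day.
Typist 3 alone: 45/2 days; Typist 2 alone: 15 days.

45/2 days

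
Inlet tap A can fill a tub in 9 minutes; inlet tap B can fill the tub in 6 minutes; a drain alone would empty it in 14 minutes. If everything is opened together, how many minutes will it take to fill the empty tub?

63/13 minutes

Net rate = 1/9 + 1/6 − 1/14 = (14 + 21 − 9)/126 = 26/126 = 13/63 per minute.
Filling time = 1 ÷ (13/63) = 63/13 minutes.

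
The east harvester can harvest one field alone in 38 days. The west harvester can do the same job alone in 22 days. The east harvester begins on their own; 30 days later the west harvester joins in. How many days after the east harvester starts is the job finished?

494/15 days

In the first 30 days the east harvester alone does 30/38 = 15/19 of the job, leaving 4/19.
Once everyone is working, combined rate: 1/38 + 1/22 = (11 + 19)/418 = 30/418 = 15/209 per day.
Remaining 4/19 at 15/209 per day takes 44/15 days.
Total from the start = 30 + 44/15 = 494/15 days.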